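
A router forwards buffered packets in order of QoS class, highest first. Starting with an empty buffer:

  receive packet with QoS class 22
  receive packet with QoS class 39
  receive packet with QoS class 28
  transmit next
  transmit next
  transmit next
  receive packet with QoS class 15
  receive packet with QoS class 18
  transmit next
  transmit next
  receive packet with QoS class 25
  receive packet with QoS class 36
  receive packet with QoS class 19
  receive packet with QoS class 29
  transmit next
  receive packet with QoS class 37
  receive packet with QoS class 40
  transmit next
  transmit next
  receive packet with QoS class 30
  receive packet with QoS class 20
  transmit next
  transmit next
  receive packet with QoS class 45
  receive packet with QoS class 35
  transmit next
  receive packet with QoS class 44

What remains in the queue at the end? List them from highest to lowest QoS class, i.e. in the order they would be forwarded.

insert 22 → {22}
insert 39 → {39, 22}
insert 28 → {39, 28, 22}
transmit next → 39; now {28, 22}
transmit next → 28; now {22}
transmit next → 22; now {}
insert 15 → {15}
insert 18 → {18, 15}
transmit next → 18; now {15}
transmit next → 15; now {}
insert 25 → {25}
insert 36 → {36, 25}
insert 19 → {36, 25, 19}
insert 29 → {36, 29, 25, 19}
transmit next → 36; now {29, 25, 19}
insert 37 → {37, 29, 25, 19}
insert 40 → {40, 37, 29, 25, 19}
transmit next → 40; now {37, 29, 25, 19}
transmit next → 37; now {29, 25, 19}
insert 30 → {30, 29, 25, 19}
insert 20 → {30, 29, 25, 20, 19}
transmit next → 30; now {29, 25, 20, 19}
transmit next → 29; now {25, 20, 19}
insert 45 → {45, 25, 20, 19}
insert 35 → {45, 35, 25, 20, 19}
transmit next → 45; now {35, 25, 20, 19}
insert 44 → {44, 35, 25, 20, 19}

44, 35, 25, 20, 19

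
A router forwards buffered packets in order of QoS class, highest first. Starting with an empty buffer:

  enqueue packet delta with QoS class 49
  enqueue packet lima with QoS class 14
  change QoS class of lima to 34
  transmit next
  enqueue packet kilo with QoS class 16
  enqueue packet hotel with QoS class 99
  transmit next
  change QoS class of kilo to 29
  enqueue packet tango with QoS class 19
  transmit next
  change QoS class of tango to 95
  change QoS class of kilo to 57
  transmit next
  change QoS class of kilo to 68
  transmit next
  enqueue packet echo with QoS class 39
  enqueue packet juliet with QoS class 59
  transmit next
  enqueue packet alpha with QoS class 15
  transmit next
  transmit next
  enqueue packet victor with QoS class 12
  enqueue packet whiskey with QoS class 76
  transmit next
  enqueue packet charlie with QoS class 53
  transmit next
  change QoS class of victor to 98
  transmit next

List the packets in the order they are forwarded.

add delta (QoS class 49) → {delta:49}
add lima (QoS class 14) → {delta:49, lima:14}
update lima to QoS class 34 → {delta:49, lima:34}
transmit next → delta; now {lima:34}
add kilo (QoS class 16) → {lima:34, kilo:16}
add hotel (QoS class 99) → {hotel:99, lima:34, kilo:16}
transmit next → hotel; now {lima:34, kilo:16}
update kilo to QoS class 29 → {lima:34, kilo:29}
add tango (QoS class 19) → {lima:34, kilo:29, tango:19}
transmit next → lima; now {kilo:29, tango:19}
update tango to QoS class 95 → {tango:95, kilo:29}
update kilo to QoS class 57 → {tango:95, kilo:57}
transmit next → tango; now {kilo:57}
update kilo to QoS class 68 → {kilo:68}
transmit next → kilo; now {}
add echo (QoS class 39) → {echo:39}
add juliet (QoS class 59) → {juliet:59, echo:39}
transmit next → juliet; now {echo:39}
add alpha (QoS class 15) → {echo:39, alpha:15}
transmit next → echo; now {alpha:15}
transmit next → alpha; now {}
add victor (QoS class 12) → {victor:12}
add whiskey (QoS class 76) → {whiskey:76, victor:12}
transmit next → whiskey; now {victor:12}
add charlie (QoS class 53) → {charlie:53, victor:12}
transmit next → charlie; now {victor:12}
update victor to QoS class 98 → {victor:98}
transmit next → victor; now {}

delta, hotel, lima, tango, kilo, juliet, echo, alpha, whiskey, charlie, victor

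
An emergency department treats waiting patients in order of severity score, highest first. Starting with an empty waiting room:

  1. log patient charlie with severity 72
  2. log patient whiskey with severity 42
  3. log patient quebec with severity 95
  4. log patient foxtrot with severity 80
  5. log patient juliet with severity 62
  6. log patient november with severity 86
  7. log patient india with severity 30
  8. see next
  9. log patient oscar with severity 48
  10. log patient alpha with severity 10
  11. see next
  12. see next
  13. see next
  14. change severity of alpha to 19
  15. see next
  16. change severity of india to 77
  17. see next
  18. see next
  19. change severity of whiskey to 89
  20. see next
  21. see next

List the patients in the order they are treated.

add charlie (severity 72) → {charlie:72}
add whiskey (severity 42) → {charlie:72, whiskey:42}
add quebec (severity 95) → {quebec:95, charlie:72, whiskey:42}
add foxtrot (severity 80) → {quebec:95, foxtrot:80, charlie:72, whiskey:42}
add juliet (severity 62) → {quebec:95, foxtrot:80, charlie:72, juliet:62, whiskey:42}
add november (severity 86) → {quebec:95, november:86, foxtrot:80, charlie:72, juliet:62, whiskey:42}
add india (severity 30) → {quebec:95, november:86, foxtrot:80, charlie:72, juliet:62, whiskey:42, india:30}
see next → quebec; now {november:86, foxtrot:80, charlie:72, juliet:62, whiskey:42, india:30}
add oscar (severity 48) → {november:86, foxtrot:80, charlie:72, juliet:62, oscar:48, whiskey:42, india:30}
add alpha (severity 10) → {november:86, foxtrot:80, charlie:72, juliet:62, oscar:48, whiskey:42, india:30, alpha:10}
see next → november; now {foxtrot:80, charlie:72, juliet:62, oscar:48, whiskey:42, india:30, alpha:10}
see next → foxtrot; now {charlie:72, juliet:62, oscar:48, whiskey:42, india:30, alpha:10}
see next → charlie; now {juliet:62, oscar:48, whiskey:42, india:30, alpha:10}
update alpha to severity 19 → {juliet:62, oscar:48, whiskey:42, india:30, alpha:19}
see next → juliet; now {oscar:48, whiskey:42, india:30, alpha:19}
update india to severity 77 → {india:77, oscar:48, whiskey:42, alpha:19}
see next → india; now {oscar:48, whiskey:42, alpha:19}
see next → oscar; now {whiskey:42, alpha:19}
update whiskey to severity 89 → {whiskey:89, alpha:19}
see next → whiskey; now {alpha:19}
see next → alpha; now {}

[quebec, november, foxtrot, charlie, juliet, india, oscar, whiskey, alpha]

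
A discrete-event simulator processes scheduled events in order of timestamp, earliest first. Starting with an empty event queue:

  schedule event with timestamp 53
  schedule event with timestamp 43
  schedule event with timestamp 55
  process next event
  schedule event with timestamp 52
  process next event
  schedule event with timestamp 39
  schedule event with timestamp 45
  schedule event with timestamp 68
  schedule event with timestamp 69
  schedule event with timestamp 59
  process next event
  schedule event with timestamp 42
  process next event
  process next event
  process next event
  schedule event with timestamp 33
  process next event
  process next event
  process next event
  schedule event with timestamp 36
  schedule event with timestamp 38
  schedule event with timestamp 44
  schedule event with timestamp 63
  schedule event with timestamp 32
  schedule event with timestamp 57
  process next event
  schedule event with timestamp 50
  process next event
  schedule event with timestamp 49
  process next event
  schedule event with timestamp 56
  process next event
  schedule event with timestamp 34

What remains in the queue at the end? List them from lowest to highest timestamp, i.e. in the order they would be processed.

34 → 49 → 50 → 56 → 57 → 63 → 68 → 69

insert 53 → {53}
insert 43 → {43, 53}
insert 55 → {43, 53, 55}
process next event → 43; now {53, 55}
insert 52 → {52, 53, 55}
process next event → 52; now {53, 55}
insert 39 → {39, 53, 55}
insert 45 → {39, 45, 53, 55}
insert 68 → {39, 45, 53, 55, 68}
insert 69 → {39, 45, 53, 55, 68, 69}
insert 59 → {39, 45, 53, 55, 59, 68, 69}
process next event → 39; now {45, 53, 55, 59, 68, 69}
insert 42 → {42, 45, 53, 55, 59, 68, 69}
process next event → 42; now {45, 53, 55, 59, 68, 69}
process next event → 45; now {53, 55, 59, 68, 69}
process next event → 53; now {55, 59, 68, 69}
insert 33 → {33, 55, 59, 68, 69}
process next event → 33; now {55, 59, 68, 69}
process next event → 55; now {59, 68, 69}
process next event → 59; now {68, 69}
insert 36 → {36, 68, 69}
insert 38 → {36, 38, 68, 69}
insert 44 → {36, 38, 44, 68, 69}
insert 63 → {36, 38, 44, 63, 68, 69}
insert 32 → {32, 36, 38, 44, 63, 68, 69}
insert 57 → {32, 36, 38, 44, 57, 63, 68, 69}
process next event → 32; now {36, 38, 44, 57, 63, 68, 69}
insert 50 → {36, 38, 44, 50, 57, 63, 68, 69}
process next event → 36; now {38, 44, 50, 57, 63, 68, 69}
insert 49 → {38, 44, 49, 50, 57, 63, 68, 69}
process next event → 38; now {44, 49, 50, 57, 63, 68, 69}
insert 56 → {44, 49, 50, 56, 57, 63, 68, 69}
process next event → 44; now {49, 50, 56, 57, 63, 68, 69}
insert 34 → {34, 49, 50, 56, 57, 63, 68, 69}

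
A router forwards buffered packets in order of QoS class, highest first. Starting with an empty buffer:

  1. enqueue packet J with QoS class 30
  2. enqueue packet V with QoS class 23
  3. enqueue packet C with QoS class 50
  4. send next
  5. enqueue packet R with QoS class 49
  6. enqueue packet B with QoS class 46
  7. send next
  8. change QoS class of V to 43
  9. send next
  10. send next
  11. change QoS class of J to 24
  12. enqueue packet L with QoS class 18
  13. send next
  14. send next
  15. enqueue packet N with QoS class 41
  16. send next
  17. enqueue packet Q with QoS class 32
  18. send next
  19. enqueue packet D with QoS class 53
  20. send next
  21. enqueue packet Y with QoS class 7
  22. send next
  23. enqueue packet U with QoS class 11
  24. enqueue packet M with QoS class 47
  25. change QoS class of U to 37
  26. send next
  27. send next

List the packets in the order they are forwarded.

[C, R, B, V, J, L, N, Q, D, Y, M, U]

add J (QoS class 30) → {J:30}
add V (QoS class 23) → {J:30, V:23}
add C (QoS class 50) → {C:50, J:30, V:23}
send next → C; now {J:30, V:23}
add R (QoS class 49) → {R:49, J:30, V:23}
add B (QoS class 46) → {R:49, B:46, J:30, V:23}
send next → R; now {B:46, J:30, V:23}
update V to QoS class 43 → {B:46, V:43, J:30}
send next → B; now {V:43, J:30}
send next → V; now {J:30}
update J to QoS class 24 → {J:24}
add L (QoS class 18) → {J:24, L:18}
send next → J; now {L:18}
send next → L; now {}
add N (QoS class 41) → {N:41}
send next → N; now {}
add Q (QoS class 32) → {Q:32}
send next → Q; now {}
add D (QoS class 53) → {D:53}
send next → D; now {}
add Y (QoS class 7) → {Y:7}
send next → Y; now {}
add U (QoS class 11) → {U:11}
add M (QoS class 47) → {M:47, U:11}
update U to QoS class 37 → {M:47, U:37}
send next → M; now {U:37}
send next → U; now {}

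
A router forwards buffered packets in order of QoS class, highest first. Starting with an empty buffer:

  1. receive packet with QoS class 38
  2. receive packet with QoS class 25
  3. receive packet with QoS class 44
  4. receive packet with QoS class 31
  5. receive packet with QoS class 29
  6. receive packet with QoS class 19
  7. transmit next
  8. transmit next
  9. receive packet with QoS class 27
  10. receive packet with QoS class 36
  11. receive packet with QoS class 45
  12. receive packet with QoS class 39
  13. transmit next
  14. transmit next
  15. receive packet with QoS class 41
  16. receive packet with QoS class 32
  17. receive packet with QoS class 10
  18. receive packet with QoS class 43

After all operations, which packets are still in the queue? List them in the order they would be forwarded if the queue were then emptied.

insert 38 → {38}
insert 25 → {38, 25}
insert 44 → {44, 38, 25}
insert 31 → {44, 38, 31, 25}
insert 29 → {44, 38, 31, 29, 25}
insert 19 → {44, 38, 31, 29, 25, 19}
transmit next → 44; now {38, 31, 29, 25, 19}
transmit next → 38; now {31, 29, 25, 19}
insert 27 → {31, 29, 27, 25, 19}
insert 36 → {36, 31, 29, 27, 25, 19}
insert 45 → {45, 36, 31, 29, 27, 25, 19}
insert 39 → {45, 39, 36, 31, 29, 27, 25, 19}
transmit next → 45; now {39, 36, 31, 29, 27, 25, 19}
transmit next → 39; now {36, 31, 29, 27, 25, 19}
insert 41 → {41, 36, 31, 29, 27, 25, 19}
insert 32 → {41, 36, 32, 31, 29, 27, 25, 19}
insert 10 → {41, 36, 32, 31, 29, 27, 25, 19, 10}
insert 43 → {43, 41, 36, 32, 31, 29, 27, 25, 19, 10}

[43, 41, 36, 32, 31, 29, 27, 25, 19, 10]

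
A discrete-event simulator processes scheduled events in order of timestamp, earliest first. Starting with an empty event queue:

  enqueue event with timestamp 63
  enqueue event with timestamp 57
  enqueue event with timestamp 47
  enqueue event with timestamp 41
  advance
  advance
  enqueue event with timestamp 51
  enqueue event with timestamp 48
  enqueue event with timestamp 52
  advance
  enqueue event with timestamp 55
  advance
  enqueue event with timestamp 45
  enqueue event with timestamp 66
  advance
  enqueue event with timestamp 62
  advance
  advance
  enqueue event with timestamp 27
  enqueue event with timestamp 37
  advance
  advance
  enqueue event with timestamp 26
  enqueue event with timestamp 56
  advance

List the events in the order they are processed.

insert 63 → {63}
insert 57 → {57, 63}
insert 47 → {47, 57, 63}
insert 41 → {41, 47, 57, 63}
advance → 41; now {47, 57, 63}
advance → 47; now {57, 63}
insert 51 → {51, 57, 63}
insert 48 → {48, 51, 57, 63}
insert 52 → {48, 51, 52, 57, 63}
advance → 48; now {51, 52, 57, 63}
insert 55 → {51, 52, 55, 57, 63}
advance → 51; now {52, 55, 57, 63}
insert 45 → {45, 52, 55, 57, 63}
insert 66 → {45, 52, 55, 57, 63, 66}
advance → 45; now {52, 55, 57, 63, 66}
insert 62 → {52, 55, 57, 62, 63, 66}
advance → 52; now {55, 57, 62, 63, 66}
advance → 55; now {57, 62, 63, 66}
insert 27 → {27, 57, 62, 63, 66}
insert 37 → {27, 37, 57, 62, 63, 66}
advance → 27; now {37, 57, 62, 63, 66}
advance → 37; now {57, 62, 63, 66}
insert 26 → {26, 57, 62, 63, 66}
insert 56 → {26, 56, 57, 62, 63, 66}
advance → 26; now {56, 57, 62, 63, 66}

41, 47, 48, 51, 45, 52, 55, 27, 37, 26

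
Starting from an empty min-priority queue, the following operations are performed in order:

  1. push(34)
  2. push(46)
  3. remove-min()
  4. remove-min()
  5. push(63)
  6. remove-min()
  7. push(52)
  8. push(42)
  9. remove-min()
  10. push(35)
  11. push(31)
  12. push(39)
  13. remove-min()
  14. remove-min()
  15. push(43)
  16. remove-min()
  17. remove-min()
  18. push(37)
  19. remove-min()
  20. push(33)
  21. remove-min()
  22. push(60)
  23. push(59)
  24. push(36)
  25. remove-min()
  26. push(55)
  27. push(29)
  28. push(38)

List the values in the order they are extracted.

34, 46, 63, 42, 31, 35, 39, 43, 37, 33, 36

insert 34 → {34}
insert 46 → {34, 46}
remove-min → 34; now {46}
remove-min → 46; now {}
insert 63 → {63}
remove-min → 63; now {}
insert 52 → {52}
insert 42 → {42, 52}
remove-min → 42; now {52}
insert 35 → {35, 52}
insert 31 → {31, 35, 52}
insert 39 → {31, 35, 39, 52}
remove-min → 31; now {35, 39, 52}
remove-min → 35; now {39, 52}
insert 43 → {39, 43, 52}
remove-min → 39; now {43, 52}
remove-min → 43; now {52}
insert 37 → {37, 52}
remove-min → 37; now {52}
insert 33 → {33, 52}
remove-min → 33; now {52}
insert 60 → {52, 60}
insert 59 → {52, 59, 60}
insert 36 → {36, 52, 59, 60}
remove-min → 36; now {52, 59, 60}
insert 55 → {52, 55, 59, 60}
insert 29 → {29, 52, 55, 59, 60}
insert 38 → {29, 38, 52, 55, 59, 60}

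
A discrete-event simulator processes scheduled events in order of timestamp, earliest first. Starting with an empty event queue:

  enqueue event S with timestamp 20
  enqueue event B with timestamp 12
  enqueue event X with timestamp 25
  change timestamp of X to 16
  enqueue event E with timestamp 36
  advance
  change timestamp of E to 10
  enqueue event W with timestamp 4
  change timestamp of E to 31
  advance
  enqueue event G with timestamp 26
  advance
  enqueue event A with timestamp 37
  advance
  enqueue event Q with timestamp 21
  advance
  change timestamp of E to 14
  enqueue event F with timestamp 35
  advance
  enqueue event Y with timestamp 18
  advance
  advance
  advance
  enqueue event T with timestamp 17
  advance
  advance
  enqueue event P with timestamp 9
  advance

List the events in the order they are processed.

add S (timestamp 20) → {S:20}
add B (timestamp 12) → {B:12, S:20}
add X (timestamp 25) → {B:12, S:20, X:25}
update X to timestamp 16 → {B:12, X:16, S:20}
add E (timestamp 36) → {B:12, X:16, S:20, E:36}
advance → B; now {X:16, S:20, E:36}
update E to timestamp 10 → {E:10, X:16, S:20}
add W (timestamp 4) → {W:4, E:10, X:16, S:20}
update E to timestamp 31 → {W:4, X:16, S:20, E:31}
advance → W; now {X:16, S:20, E:31}
add G (timestamp 26) → {X:16, S:20, G:26, E:31}
advance → X; now {S:20, G:26, E:31}
add A (timestamp 37) → {S:20, G:26, E:31, A:37}
advance → S; now {G:26, E:31, A:37}
add Q (timestamp 21) → {Q:21, G:26, E:31, A:37}
advance → Q; now {G:26, E:31, A:37}
update E to timestamp 14 → {E:14, G:26, A:37}
add F (timestamp 35) → {E:14, G:26, F:35, A:37}
advance → E; now {G:26, F:35, A:37}
add Y (timestamp 18) → {Y:18, G:26, F:35, A:37}
advance → Y; now {G:26, F:35, A:37}
advance → G; now {F:35, A:37}
advance → F; now {A:37}
add T (timestamp 17) → {T:17, A:37}
advance → T; now {A:37}
advance → A; now {}
add P (timestamp 9) → {P:9}
advance → P; now {}

[B, W, X, S, Q, E, Y, G, F, T, A, P]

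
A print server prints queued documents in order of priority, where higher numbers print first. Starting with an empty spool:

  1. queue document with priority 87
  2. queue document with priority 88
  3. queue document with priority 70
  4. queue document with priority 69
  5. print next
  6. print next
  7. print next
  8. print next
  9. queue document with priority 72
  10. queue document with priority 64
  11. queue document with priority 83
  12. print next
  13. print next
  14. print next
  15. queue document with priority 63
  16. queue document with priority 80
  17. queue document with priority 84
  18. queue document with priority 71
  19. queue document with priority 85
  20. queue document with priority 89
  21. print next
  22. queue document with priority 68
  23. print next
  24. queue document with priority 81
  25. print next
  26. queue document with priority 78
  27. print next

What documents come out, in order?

88, 87, 70, 69, 83, 72, 64, 89, 85, 84, 81

insert 87 → {87}
insert 88 → {88, 87}
insert 70 → {88, 87, 70}
insert 69 → {88, 87, 70, 69}
print next → 88; now {87, 70, 69}
print next → 87; now {70, 69}
print next → 70; now {69}
print next → 69; now {}
insert 72 → {72}
insert 64 → {72, 64}
insert 83 → {83, 72, 64}
print next → 83; now {72, 64}
print next → 72; now {64}
print next → 64; now {}
insert 63 → {63}
insert 80 → {80, 63}
insert 84 → {84, 80, 63}
insert 71 → {84, 80, 71, 63}
insert 85 → {85, 84, 80, 71, 63}
insert 89 → {89, 85, 84, 80, 71, 63}
print next → 89; now {85, 84, 80, 71, 63}
insert 68 → {85, 84, 80, 71, 68, 63}
print next → 85; now {84, 80, 71, 68, 63}
insert 81 → {84, 81, 80, 71, 68, 63}
print next → 84; now {81, 80, 71, 68, 63}
insert 78 → {81, 80, 78, 71, 68, 63}
print next → 81; now {80, 78, 71, 68, 63}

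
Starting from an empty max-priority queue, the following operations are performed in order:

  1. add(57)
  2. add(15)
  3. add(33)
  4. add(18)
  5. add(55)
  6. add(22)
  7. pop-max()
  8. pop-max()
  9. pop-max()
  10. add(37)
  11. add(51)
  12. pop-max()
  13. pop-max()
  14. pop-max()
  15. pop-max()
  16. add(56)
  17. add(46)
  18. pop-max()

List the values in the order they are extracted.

57 → 55 → 33 → 51 → 37 → 22 → 18 → 56

insert 57 → {57}
insert 15 → {57, 15}
insert 33 → {57, 33, 15}
insert 18 → {57, 33, 18, 15}
insert 55 → {57, 55, 33, 18, 15}
insert 22 → {57, 55, 33, 22, 18, 15}
pop-max → 57; now {55, 33, 22, 18, 15}
pop-max → 55; now {33, 22, 18, 15}
pop-max → 33; now {22, 18, 15}
insert 37 → {37, 22, 18, 15}
insert 51 → {51, 37, 22, 18, 15}
pop-max → 51; now {37, 22, 18, 15}
pop-max → 37; now {22, 18, 15}
pop-max → 22; now {18, 15}
pop-max → 18; now {15}
insert 56 → {56, 15}
insert 46 → {56, 46, 15}
pop-max → 56; now {46, 15}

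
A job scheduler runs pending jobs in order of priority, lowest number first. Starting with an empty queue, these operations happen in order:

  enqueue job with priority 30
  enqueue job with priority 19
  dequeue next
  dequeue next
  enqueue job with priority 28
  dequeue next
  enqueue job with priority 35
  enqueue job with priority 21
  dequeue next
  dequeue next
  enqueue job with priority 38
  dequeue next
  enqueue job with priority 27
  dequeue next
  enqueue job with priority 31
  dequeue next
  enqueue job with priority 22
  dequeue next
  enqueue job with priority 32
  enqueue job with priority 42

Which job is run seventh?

27

insert 30 → {30}
insert 19 → {19, 30}
dequeue next → 19; now {30}
dequeue next → 30; now {}
insert 28 → {28}
dequeue next → 28; now {}
insert 35 → {35}
insert 21 → {21, 35}
dequeue next → 21; now {35}
dequeue next → 35; now {}
insert 38 → {38}
dequeue next → 38; now {}
insert 27 → {27}
dequeue next → 27; now {}
insert 31 → {31}
dequeue next → 31; now {}
insert 22 → {22}
dequeue next → 22; now {}
insert 32 → {32}
insert 42 → {32, 42}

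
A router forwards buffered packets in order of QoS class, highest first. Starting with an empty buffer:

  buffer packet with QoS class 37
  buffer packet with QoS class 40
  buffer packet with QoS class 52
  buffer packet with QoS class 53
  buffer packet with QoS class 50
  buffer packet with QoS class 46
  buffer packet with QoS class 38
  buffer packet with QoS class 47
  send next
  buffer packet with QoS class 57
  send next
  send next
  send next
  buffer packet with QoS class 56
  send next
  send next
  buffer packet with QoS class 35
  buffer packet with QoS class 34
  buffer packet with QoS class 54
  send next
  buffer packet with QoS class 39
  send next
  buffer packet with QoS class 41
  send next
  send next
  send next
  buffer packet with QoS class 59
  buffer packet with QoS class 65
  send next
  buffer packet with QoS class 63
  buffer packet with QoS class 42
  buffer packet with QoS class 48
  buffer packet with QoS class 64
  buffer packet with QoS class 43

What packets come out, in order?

53, 57, 52, 50, 56, 47, 54, 46, 41, 40, 39, 65

insert 37 → {37}
insert 40 → {40, 37}
insert 52 → {52, 40, 37}
insert 53 → {53, 52, 40, 37}
insert 50 → {53, 52, 50, 40, 37}
insert 46 → {53, 52, 50, 46, 40, 37}
insert 38 → {53, 52, 50, 46, 40, 38, 37}
insert 47 → {53, 52, 50, 47, 46, 40, 38, 37}
send next → 53; now {52, 50, 47, 46, 40, 38, 37}
insert 57 → {57, 52, 50, 47, 46, 40, 38, 37}
send next → 57; now {52, 50, 47, 46, 40, 38, 37}
send next → 52; now {50, 47, 46, 40, 38, 37}
send next → 50; now {47, 46, 40, 38, 37}
insert 56 → {56, 47, 46, 40, 38, 37}
send next → 56; now {47, 46, 40, 38, 37}
send next → 47; now {46, 40, 38, 37}
insert 35 → {46, 40, 38, 37, 35}
insert 34 → {46, 40, 38, 37, 35, 34}
insert 54 → {54, 46, 40, 38, 37, 35, 34}
send next → 54; now {46, 40, 38, 37, 35, 34}
insert 39 → {46, 40, 39, 38, 37, 35, 34}
send next → 46; now {40, 39, 38, 37, 35, 34}
insert 41 → {41, 40, 39, 38, 37, 35, 34}
send next → 41; now {40, 39, 38, 37, 35, 34}
send next → 40; now {39, 38, 37, 35, 34}
send next → 39; now {38, 37, 35, 34}
insert 59 → {59, 38, 37, 35, 34}
insert 65 → {65, 59, 38, 37, 35, 34}
send next → 65; now {59, 38, 37, 35, 34}
insert 63 → {63, 59, 38, 37, 35, 34}
insert 42 → {63, 59, 42, 38, 37, 35, 34}
insert 48 → {63, 59, 48, 42, 38, 37, 35, 34}
insert 64 → {64, 63, 59, 48, 42, 38, 37, 35, 34}
insert 43 → {64, 63, 59, 48, 43, 42, 38, 37, 35, 34}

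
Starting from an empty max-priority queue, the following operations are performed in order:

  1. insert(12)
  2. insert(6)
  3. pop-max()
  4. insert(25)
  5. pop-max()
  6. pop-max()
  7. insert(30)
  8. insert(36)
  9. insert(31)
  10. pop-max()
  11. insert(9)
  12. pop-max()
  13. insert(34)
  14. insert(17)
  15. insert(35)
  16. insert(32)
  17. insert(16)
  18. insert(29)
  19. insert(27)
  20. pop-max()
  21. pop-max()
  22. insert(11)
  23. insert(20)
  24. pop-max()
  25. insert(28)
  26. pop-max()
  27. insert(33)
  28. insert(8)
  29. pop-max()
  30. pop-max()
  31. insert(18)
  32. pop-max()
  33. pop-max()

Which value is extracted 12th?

insert 12 → {12}
insert 6 → {12, 6}
pop-max → 12; now {6}
insert 25 → {25, 6}
pop-max → 25; now {6}
pop-max → 6; now {}
insert 30 → {30}
insert 36 → {36, 30}
insert 31 → {36, 31, 30}
pop-max → 36; now {31, 30}
insert 9 → {31, 30, 9}
pop-max → 31; now {30, 9}
insert 34 → {34, 30, 9}
insert 17 → {34, 30, 17, 9}
insert 35 → {35, 34, 30, 17, 9}
insert 32 → {35, 34, 32, 30, 17, 9}
insert 16 → {35, 34, 32, 30, 17, 16, 9}
insert 29 → {35, 34, 32, 30, 29, 17, 16, 9}
insert 27 → {35, 34, 32, 30, 29, 27, 17, 16, 9}
pop-max → 35; now {34, 32, 30, 29, 27, 17, 16, 9}
pop-max → 34; now {32, 30, 29, 27, 17, 16, 9}
insert 11 → {32, 30, 29, 27, 17, 16, 11, 9}
insert 20 → {32, 30, 29, 27, 20, 17, 16, 11, 9}
pop-max → 32; now {30, 29, 27, 20, 17, 16, 11, 9}
insert 28 → {30, 29, 28, 27, 20, 17, 16, 11, 9}
pop-max → 30; now {29, 28, 27, 20, 17, 16, 11, 9}
insert 33 → {33, 29, 28, 27, 20, 17, 16, 11, 9}
insert 8 → {33, 29, 28, 27, 20, 17, 16, 11, 9, 8}
pop-max → 33; now {29, 28, 27, 20, 17, 16, 11, 9, 8}
pop-max → 29; now {28, 27, 20, 17, 16, 11, 9, 8}
insert 18 → {28, 27, 20, 18, 17, 16, 11, 9, 8}
pop-max → 28; now {27, 20, 18, 17, 16, 11, 9, 8}
pop-max → 27; now {20, 18, 17, 16, 11, 9, 8}

28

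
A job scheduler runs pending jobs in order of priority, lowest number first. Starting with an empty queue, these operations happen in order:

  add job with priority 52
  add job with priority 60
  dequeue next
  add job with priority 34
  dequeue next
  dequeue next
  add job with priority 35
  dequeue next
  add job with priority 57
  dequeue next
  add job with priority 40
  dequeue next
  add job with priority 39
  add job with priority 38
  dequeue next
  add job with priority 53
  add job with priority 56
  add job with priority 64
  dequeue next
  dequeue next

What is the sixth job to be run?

insert 52 → {52}
insert 60 → {52, 60}
dequeue next → 52; now {60}
insert 34 → {34, 60}
dequeue next → 34; now {60}
dequeue next → 60; now {}
insert 35 → {35}
dequeue next → 35; now {}
insert 57 → {57}
dequeue next → 57; now {}
insert 40 → {40}
dequeue next → 40; now {}
insert 39 → {39}
insert 38 → {38, 39}
dequeue next → 38; now {39}
insert 53 → {39, 53}
insert 56 → {39, 53, 56}
insert 64 → {39, 53, 56, 64}
dequeue next → 39; now {53, 56, 64}
dequeue next → 53; now {56, 64}

40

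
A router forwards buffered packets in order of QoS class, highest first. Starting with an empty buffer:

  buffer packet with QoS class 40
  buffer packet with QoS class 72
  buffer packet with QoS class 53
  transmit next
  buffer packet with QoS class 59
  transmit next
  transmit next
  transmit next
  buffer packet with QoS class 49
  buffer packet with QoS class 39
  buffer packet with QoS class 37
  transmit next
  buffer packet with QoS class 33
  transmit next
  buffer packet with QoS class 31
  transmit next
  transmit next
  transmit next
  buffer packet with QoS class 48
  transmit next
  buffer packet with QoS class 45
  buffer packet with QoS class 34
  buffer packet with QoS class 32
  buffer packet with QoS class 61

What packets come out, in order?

72 → 59 → 53 → 40 → 49 → 39 → 37 → 33 → 31 → 48

insert 40 → {40}
insert 72 → {72, 40}
insert 53 → {72, 53, 40}
transmit next → 72; now {53, 40}
insert 59 → {59, 53, 40}
transmit next → 59; now {53, 40}
transmit next → 53; now {40}
transmit next → 40; now {}
insert 49 → {49}
insert 39 → {49, 39}
insert 37 → {49, 39, 37}
transmit next → 49; now {39, 37}
insert 33 → {39, 37, 33}
transmit next → 39; now {37, 33}
insert 31 → {37, 33, 31}
transmit next → 37; now {33, 31}
transmit next → 33; now {31}
transmit next → 31; now {}
insert 48 → {48}
transmit next → 48; now {}
insert 45 → {45}
insert 34 → {45, 34}
insert 32 → {45, 34, 32}
insert 61 → {61, 45, 34, 32}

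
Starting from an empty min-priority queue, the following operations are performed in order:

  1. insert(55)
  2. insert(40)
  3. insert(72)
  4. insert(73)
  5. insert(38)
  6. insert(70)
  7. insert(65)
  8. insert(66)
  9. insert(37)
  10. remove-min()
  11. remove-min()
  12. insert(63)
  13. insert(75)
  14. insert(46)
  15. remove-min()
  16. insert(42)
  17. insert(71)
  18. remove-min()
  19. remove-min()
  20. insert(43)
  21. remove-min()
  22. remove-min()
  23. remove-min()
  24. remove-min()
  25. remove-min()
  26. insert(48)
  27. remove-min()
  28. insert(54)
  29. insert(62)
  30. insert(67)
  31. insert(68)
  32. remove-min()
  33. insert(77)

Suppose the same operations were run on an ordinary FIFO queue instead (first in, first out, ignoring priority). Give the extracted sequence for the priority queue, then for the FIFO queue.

insert 55 → {55}
insert 40 → {40, 55}
insert 72 → {40, 55, 72}
insert 73 → {40, 55, 72, 73}
insert 38 → {38, 40, 55, 72, 73}
insert 70 → {38, 40, 55, 70, 72, 73}
insert 65 → {38, 40, 55, 65, 70, 72, 73}
insert 66 → {38, 40, 55, 65, 66, 70, 72, 73}
insert 37 → {37, 38, 40, 55, 65, 66, 70, 72, 73}
remove-min → 37; now {38, 40, 55, 65, 66, 70, 72, 73}
remove-min → 38; now {40, 55, 65, 66, 70, 72, 73}
insert 63 → {40, 55, 63, 65, 66, 70, 72, 73}
insert 75 → {40, 55, 63, 65, 66, 70, 72, 73, 75}
insert 46 → {40, 46, 55, 63, 65, 66, 70, 72, 73, 75}
remove-min → 40; now {46, 55, 63, 65, 66, 70, 72, 73, 75}
insert 42 → {42, 46, 55, 63, 65, 66, 70, 72, 73, 75}
insert 71 → {42, 46, 55, 63, 65, 66, 70, 71, 72, 73, 75}
remove-min → 42; now {46, 55, 63, 65, 66, 70, 71, 72, 73, 75}
remove-min → 46; now {55, 63, 65, 66, 70, 71, 72, 73, 75}
insert 43 → {43, 55, 63, 65, 66, 70, 71, 72, 73, 75}
remove-min → 43; now {55, 63, 65, 66, 70, 71, 72, 73, 75}
remove-min → 55; now {63, 65, 66, 70, 71, 72, 73, 75}
remove-min → 63; now {65, 66, 70, 71, 72, 73, 75}
remove-min → 65; now {66, 70, 71, 72, 73, 75}
remove-min → 66; now {70, 71, 72, 73, 75}
insert 48 → {48, 70, 71, 72, 73, 75}
remove-min → 48; now {70, 71, 72, 73, 75}
insert 54 → {54, 70, 71, 72, 73, 75}
insert 62 → {54, 62, 70, 71, 72, 73, 75}
insert 67 → {54, 62, 67, 70, 71, 72, 73, 75}
insert 68 → {54, 62, 67, 68, 70, 71, 72, 73, 75}
remove-min → 54; now {62, 67, 68, 70, 71, 72, 73, 75}
insert 77 → {62, 67, 68, 70, 71, 72, 73, 75, 77}

priority queue: 37, 38, 40, 42, 46, 43, 55, 63, 65, 66, 48, 54; FIFO queue: [55, 40, 72, 73, 38, 70, 65, 66, 37, 63, 75, 46]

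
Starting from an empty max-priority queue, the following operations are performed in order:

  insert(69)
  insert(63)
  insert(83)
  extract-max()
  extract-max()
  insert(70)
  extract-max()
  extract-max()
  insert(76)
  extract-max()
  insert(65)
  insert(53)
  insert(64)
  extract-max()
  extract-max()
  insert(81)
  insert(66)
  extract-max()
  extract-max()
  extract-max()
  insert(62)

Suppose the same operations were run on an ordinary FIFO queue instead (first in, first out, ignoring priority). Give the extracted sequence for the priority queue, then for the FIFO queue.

priority queue: 83, 69, 70, 63, 76, 65, 64, 81, 66, 53; FIFO queue: 69 → 63 → 83 → 70 → 76 → 65 → 53 → 64 → 81 → 66

insert 69 → {69}
insert 63 → {69, 63}
insert 83 → {83, 69, 63}
extract-max → 83; now {69, 63}
extract-max → 69; now {63}
insert 70 → {70, 63}
extract-max → 70; now {63}
extract-max → 63; now {}
insert 76 → {76}
extract-max → 76; now {}
insert 65 → {65}
insert 53 → {65, 53}
insert 64 → {65, 64, 53}
extract-max → 65; now {64, 53}
extract-max → 64; now {53}
insert 81 → {81, 53}
insert 66 → {81, 66, 53}
extract-max → 81; now {66, 53}
extract-max → 66; now {53}
extract-max → 53; now {}
insert 62 → {62}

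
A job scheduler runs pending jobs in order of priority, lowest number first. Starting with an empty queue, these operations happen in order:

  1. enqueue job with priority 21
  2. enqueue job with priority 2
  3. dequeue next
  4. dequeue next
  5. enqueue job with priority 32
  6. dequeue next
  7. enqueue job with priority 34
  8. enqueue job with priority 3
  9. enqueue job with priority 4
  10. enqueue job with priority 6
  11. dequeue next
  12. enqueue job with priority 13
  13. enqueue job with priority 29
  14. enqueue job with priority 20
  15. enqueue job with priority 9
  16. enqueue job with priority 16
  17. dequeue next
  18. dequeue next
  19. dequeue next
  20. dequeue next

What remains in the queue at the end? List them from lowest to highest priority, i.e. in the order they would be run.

[16, 20, 29, 34]

insert 21 → {21}
insert 2 → {2, 21}
dequeue next → 2; now {21}
dequeue next → 21; now {}
insert 32 → {32}
dequeue next → 32; now {}
insert 34 → {34}
insert 3 → {3, 34}
insert 4 → {3, 4, 34}
insert 6 → {3, 4, 6, 34}
dequeue next → 3; now {4, 6, 34}
insert 13 → {4, 6, 13, 34}
insert 29 → {4, 6, 13, 29, 34}
insert 20 → {4, 6, 13, 20, 29, 34}
insert 9 → {4, 6, 9, 13, 20, 29, 34}
insert 16 → {4, 6, 9, 13, 16, 20, 29, 34}
dequeue next → 4; now {6, 9, 13, 16, 20, 29, 34}
dequeue next → 6; now {9, 13, 16, 20, 29, 34}
dequeue next → 9; now {13, 16, 20, 29, 34}
dequeue next → 13; now {16, 20, 29, 34}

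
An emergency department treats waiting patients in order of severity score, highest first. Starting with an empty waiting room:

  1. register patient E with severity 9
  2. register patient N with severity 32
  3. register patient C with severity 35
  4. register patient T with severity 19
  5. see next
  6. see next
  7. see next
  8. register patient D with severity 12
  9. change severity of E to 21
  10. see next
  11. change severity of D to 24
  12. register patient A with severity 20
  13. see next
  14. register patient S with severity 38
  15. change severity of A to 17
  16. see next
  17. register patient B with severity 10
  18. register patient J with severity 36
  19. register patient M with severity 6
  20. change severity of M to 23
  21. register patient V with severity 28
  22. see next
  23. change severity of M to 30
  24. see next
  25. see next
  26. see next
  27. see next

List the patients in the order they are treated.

C, N, T, E, D, S, J, M, V, A, B

add E (severity 9) → {E:9}
add N (severity 32) → {N:32, E:9}
add C (severity 35) → {C:35, N:32, E:9}
add T (severity 19) → {C:35, N:32, T:19, E:9}
see next → C; now {N:32, T:19, E:9}
see next → N; now {T:19, E:9}
see next → T; now {E:9}
add D (severity 12) → {D:12, E:9}
update E to severity 21 → {E:21, D:12}
see next → E; now {D:12}
update D to severity 24 → {D:24}
add A (severity 20) → {D:24, A:20}
see next → D; now {A:20}
add S (severity 38) → {S:38, A:20}
update A to severity 17 → {S:38, A:17}
see next → S; now {A:17}
add B (severity 10) → {A:17, B:10}
add J (severity 36) → {J:36, A:17, B:10}
add M (severity 6) → {J:36, A:17, B:10, M:6}
update M to severity 23 → {J:36, M:23, A:17, B:10}
add V (severity 28) → {J:36, V:28, M:23, A:17, B:10}
see next → J; now {V:28, M:23, A:17, B:10}
update M to severity 30 → {M:30, V:28, A:17, B:10}
see next → M; now {V:28, A:17, B:10}
see next → V; now {A:17, B:10}
see next → A; now {B:10}
see next → B; now {}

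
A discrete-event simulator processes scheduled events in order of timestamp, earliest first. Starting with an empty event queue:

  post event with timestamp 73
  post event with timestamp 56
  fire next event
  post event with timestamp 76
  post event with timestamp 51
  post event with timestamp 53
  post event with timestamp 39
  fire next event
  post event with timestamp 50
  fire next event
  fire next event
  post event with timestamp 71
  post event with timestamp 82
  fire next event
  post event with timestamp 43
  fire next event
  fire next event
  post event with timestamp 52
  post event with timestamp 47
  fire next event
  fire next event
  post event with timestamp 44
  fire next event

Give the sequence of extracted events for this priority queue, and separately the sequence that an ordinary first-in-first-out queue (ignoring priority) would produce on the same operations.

insert 73 → {73}
insert 56 → {56, 73}
fire next event → 56; now {73}
insert 76 → {73, 76}
insert 51 → {51, 73, 76}
insert 53 → {51, 53, 73, 76}
insert 39 → {39, 51, 53, 73, 76}
fire next event → 39; now {51, 53, 73, 76}
insert 50 → {50, 51, 53, 73, 76}
fire next event → 50; now {51, 53, 73, 76}
fire next event → 51; now {53, 73, 76}
insert 71 → {53, 71, 73, 76}
insert 82 → {53, 71, 73, 76, 82}
fire next event → 53; now {71, 73, 76, 82}
insert 43 → {43, 71, 73, 76, 82}
fire next event → 43; now {71, 73, 76, 82}
fire next event → 71; now {73, 76, 82}
insert 52 → {52, 73, 76, 82}
insert 47 → {47, 52, 73, 76, 82}
fire next event → 47; now {52, 73, 76, 82}
fire next event → 52; now {73, 76, 82}
insert 44 → {44, 73, 76, 82}
fire next event → 44; now {73, 76, 82}

priority queue: [56, 39, 50, 51, 53, 43, 71, 47, 52, 44]; FIFO queue: 73 → 56 → 76 → 51 → 53 → 39 → 50 → 71 → 82 → 43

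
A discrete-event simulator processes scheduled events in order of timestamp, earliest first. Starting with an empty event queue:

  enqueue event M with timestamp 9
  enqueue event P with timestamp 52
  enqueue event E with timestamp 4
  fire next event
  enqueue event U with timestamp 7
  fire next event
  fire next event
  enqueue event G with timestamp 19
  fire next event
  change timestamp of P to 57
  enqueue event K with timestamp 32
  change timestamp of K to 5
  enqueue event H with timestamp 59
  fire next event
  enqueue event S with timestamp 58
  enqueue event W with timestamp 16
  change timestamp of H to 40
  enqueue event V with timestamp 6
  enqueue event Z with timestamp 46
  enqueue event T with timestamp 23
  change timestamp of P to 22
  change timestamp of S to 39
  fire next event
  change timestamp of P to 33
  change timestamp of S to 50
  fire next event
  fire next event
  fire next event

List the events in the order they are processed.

[E, U, M, G, K, V, W, T, P]

add M (timestamp 9) → {M:9}
add P (timestamp 52) → {M:9, P:52}
add E (timestamp 4) → {E:4, M:9, P:52}
fire next event → E; now {M:9, P:52}
add U (timestamp 7) → {U:7, M:9, P:52}
fire next event → U; now {M:9, P:52}
fire next event → M; now {P:52}
add G (timestamp 19) → {G:19, P:52}
fire next event → G; now {P:52}
update P to timestamp 57 → {P:57}
add K (timestamp 32) → {K:32, P:57}
update K to timestamp 5 → {K:5, P:57}
add H (timestamp 59) → {K:5, P:57, H:59}
fire next event → K; now {P:57, H:59}
add S (timestamp 58) → {P:57, S:58, H:59}
add W (timestamp 16) → {W:16, P:57, S:58, H:59}
update H to timestamp 40 → {W:16, H:40, P:57, S:58}
add V (timestamp 6) → {V:6, W:16, H:40, P:57, S:58}
add Z (timestamp 46) → {V:6, W:16, H:40, Z:46, P:57, S:58}
add T (timestamp 23) → {V:6, W:16, T:23, H:40, Z:46, P:57, S:58}
update P to timestamp 22 → {V:6, W:16, P:22, T:23, H:40, Z:46, S:58}
update S to timestamp 39 → {V:6, W:16, P:22, T:23, S:39, H:40, Z:46}
fire next event → V; now {W:16, P:22, T:23, S:39, H:40, Z:46}
update P to timestamp 33 → {W:16, T:23, P:33, S:39, H:40, Z:46}
update S to timestamp 50 → {W:16, T:23, P:33, H:40, Z:46, S:50}
fire next event → W; now {T:23, P:33, H:40, Z:46, S:50}
fire next event → T; now {P:33, H:40, Z:46, S:50}
fire next event → P; now {H:40, Z:46, S:50}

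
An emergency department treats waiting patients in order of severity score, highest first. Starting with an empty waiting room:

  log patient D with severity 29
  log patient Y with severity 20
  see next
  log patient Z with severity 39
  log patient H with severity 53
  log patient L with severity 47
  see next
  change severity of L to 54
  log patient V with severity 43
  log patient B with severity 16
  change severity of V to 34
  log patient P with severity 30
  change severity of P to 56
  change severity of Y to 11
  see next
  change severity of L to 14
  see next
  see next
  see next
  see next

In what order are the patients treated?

add D (severity 29) → {D:29}
add Y (severity 20) → {D:29, Y:20}
see next → D; now {Y:20}
add Z (severity 39) → {Z:39, Y:20}
add H (severity 53) → {H:53, Z:39, Y:20}
add L (severity 47) → {H:53, L:47, Z:39, Y:20}
see next → H; now {L:47, Z:39, Y:20}
update L to severity 54 → {L:54, Z:39, Y:20}
add V (severity 43) → {L:54, V:43, Z:39, Y:20}
add B (severity 16) → {L:54, V:43, Z:39, Y:20, B:16}
update V to severity 34 → {L:54, Z:39, V:34, Y:20, B:16}
add P (severity 30) → {L:54, Z:39, V:34, P:30, Y:20, B:16}
update P to severity 56 → {P:56, L:54, Z:39, V:34, Y:20, B:16}
update Y to severity 11 → {P:56, L:54, Z:39, V:34, B:16, Y:11}
see next → P; now {L:54, Z:39, V:34, B:16, Y:11}
update L to severity 14 → {Z:39, V:34, B:16, L:14, Y:11}
see next → Z; now {V:34, B:16, L:14, Y:11}
see next → V; now {B:16, L:14, Y:11}
see next → B; now {L:14, Y:11}
see next → L; now {Y:11}

[D, H, P, Z, V, B, L]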